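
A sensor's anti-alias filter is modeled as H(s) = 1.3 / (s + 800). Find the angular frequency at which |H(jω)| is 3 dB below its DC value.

800 rad s⁻¹

For a single-pole low-pass, the −3 dB point is at the pole: ω = 800 rad s⁻¹.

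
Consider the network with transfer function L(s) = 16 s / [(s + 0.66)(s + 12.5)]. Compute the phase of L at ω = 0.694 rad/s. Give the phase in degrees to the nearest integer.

∠(j0.694) = 90.00°
∠(j0.694 + 0.66) = arctan(0.694/0.66) = 46.44°
∠(j0.694 + 12.5) = arctan(0.694/12.5) = 3.18°
∠L(j0.694) = 90.00° − (46.44° + 3.18°) = 40.38°

40°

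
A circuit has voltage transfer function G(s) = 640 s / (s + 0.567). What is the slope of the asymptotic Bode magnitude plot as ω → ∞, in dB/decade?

With 1 zero and 1 pole, the high-frequency asymptotic slope is 20 × (1 − 1) = 0 dB/decade.

0 dB/decade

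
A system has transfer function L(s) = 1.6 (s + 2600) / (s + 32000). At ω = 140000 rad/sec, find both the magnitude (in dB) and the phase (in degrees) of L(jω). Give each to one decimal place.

|j140000 + 2600| = √(140000² + 2600²) = 1.4e+05
|j140000 + 32000| = √(140000² + 32000²) = 1.436e+05
|L(j140000)| = 1.6 × 1.4e+05 / 1.436e+05 = 1.56
20 log₁₀(1.56) = 3.86 dB
∠(j140000 + 2600) = arctan(140000/2600) = 88.94°
∠(j140000 + 32000) = arctan(140000/32000) = 77.12°
∠L(j140000) = 88.94° − 77.12° = 11.81°

|L| = 3.9 dB, ∠L = 11.8 deg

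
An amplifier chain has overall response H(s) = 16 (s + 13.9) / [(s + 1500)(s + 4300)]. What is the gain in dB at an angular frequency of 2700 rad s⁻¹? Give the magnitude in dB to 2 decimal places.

-51.20 dB

|j2700 + 13.9| = √(2700² + 13.9²) = 2700
|j2700 + 1500| = √(2700² + 1500²) = 3089
|j2700 + 4300| = √(2700² + 4300²) = 5077
|H(j2700)| = 16 × 2700 / (3089 × 5077) = 0.0027547
20 log₁₀(0.0027547) = -51.199 dB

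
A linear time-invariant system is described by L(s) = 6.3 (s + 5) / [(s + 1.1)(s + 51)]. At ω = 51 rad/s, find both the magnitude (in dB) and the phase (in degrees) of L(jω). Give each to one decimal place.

|j51 + 5| = √(51² + 5²) = 51.24
|j51 + 1.1| = √(51² + 1.1²) = 51.01
|j51 + 51| = √(51² + 51²) = 72.12
|L(j51)| = 6.3 × 51.24 / (51.01 × 72.12) = 0.087747
20 log₁₀(0.087747) = -21.14 dB
∠(j51 + 5) = arctan(51/5) = 84.40°
∠(j51 + 1.1) = arctan(51/1.1) = 88.76°
∠(j51 + 51) = arctan(51/51) = 45.00°
∠L(j51) = 84.40° − (88.76° + 45.00°) = -49.36°

|L| = -21.1 dB, ∠L = -49.4°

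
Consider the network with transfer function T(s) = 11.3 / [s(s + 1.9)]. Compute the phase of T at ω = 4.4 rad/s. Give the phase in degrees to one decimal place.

∠(j4.4 + 1.9) = arctan(4.4/1.9) = 66.64°
∠(j4.4) = 90.00°
∠T(j4.4) = − (66.64° + 90.00°) = -156.64°

-156.6 deg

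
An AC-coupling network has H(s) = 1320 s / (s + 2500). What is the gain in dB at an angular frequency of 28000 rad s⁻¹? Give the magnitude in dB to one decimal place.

|j28000| = 2.8e+04
|j28000 + 2500| = √(28000² + 2500²) = 2.811e+04
|H(j28000)| = 1320 × 2.8e+04 / 2.811e+04 = 1314.8
20 log₁₀(1314.8) = 62.38 dB

62.4 dB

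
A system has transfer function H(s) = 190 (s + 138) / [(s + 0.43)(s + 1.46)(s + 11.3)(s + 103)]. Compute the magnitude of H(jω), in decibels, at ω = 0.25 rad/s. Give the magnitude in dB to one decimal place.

|j0.25 + 138| = √(0.25² + 138²) = 138
|j0.25 + 0.43| = √(0.25² + 0.43²) = 0.4974
|j0.25 + 1.46| = √(0.25² + 1.46²) = 1.481
|j0.25 + 11.3| = √(0.25² + 11.3²) = 11.3
|j0.25 + 103| = √(0.25² + 103²) = 103
|H(j0.25)| = 190 × 138 / (0.4974 × 1.481 × 11.3 × 103) = 30.569
20 log₁₀(30.569) = 29.71 dB

29.7 dB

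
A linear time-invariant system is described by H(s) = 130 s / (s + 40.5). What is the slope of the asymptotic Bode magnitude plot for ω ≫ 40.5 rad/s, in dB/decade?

0 dB/decade

With 1 zero and 1 pole, the high-frequency asymptotic slope is 20 × (1 − 1) = 0 dB/decade.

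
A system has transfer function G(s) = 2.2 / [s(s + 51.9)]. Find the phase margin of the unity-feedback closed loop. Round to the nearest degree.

Gain crossover: |G(jω)| = 1 at ω ≈ 0.0424 rad/sec.
∠G(j0.0424) = −90° − arctan(0.0424/51.9) ≈ -90.05°
PM = 180° + (-90.05°) = 89.95°

90°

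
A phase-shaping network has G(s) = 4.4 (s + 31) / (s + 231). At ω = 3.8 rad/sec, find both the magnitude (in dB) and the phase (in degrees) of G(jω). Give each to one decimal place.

|j3.8 + 31| = √(3.8² + 31²) = 31.23
|j3.8 + 231| = √(3.8² + 231²) = 231
|G(j3.8)| = 4.4 × 31.23 / 231 = 0.59482
20 log₁₀(0.59482) = -4.51 dB
∠(j3.8 + 31) = arctan(3.8/31) = 6.99°
∠(j3.8 + 231) = arctan(3.8/231) = 0.94°
∠G(j3.8) = 6.99° − 0.94° = 6.05°

|G| = -4.5 dB, ∠G = 6.0°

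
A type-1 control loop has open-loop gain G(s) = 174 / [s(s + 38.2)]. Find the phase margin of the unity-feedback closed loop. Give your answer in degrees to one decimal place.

83.2°

Gain crossover: |G(jω)| = 1 at ω ≈ 4.52 rad/sec.
∠G(j4.52) = −90° − arctan(4.52/38.2) ≈ -96.75°
PM = 180° + (-96.75°) = 83.25°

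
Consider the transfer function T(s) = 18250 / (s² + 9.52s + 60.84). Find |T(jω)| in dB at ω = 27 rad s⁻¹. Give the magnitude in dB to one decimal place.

28.1 dB

|(j27)² + 9.52(j27) + 60.84| = |-668.16 + j257.04| = 715.9
|T(j27)| = 18250 / 715.9 = 25.493
20 log₁₀(25.493) = 28.13 dB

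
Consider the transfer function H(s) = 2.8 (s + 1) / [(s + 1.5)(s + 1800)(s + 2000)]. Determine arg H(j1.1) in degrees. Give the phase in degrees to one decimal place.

11.4°

∠(j1.1 + 1) = arctan(1.1/1) = 47.73°
∠(j1.1 + 1.5) = arctan(1.1/1.5) = 36.25°
∠(j1.1 + 1800) = arctan(1.1/1800) = 0.04°
∠(j1.1 + 2000) = arctan(1.1/2000) = 0.03°
∠H(j1.1) = 47.73° − (36.25° + 0.04° + 0.03°) = 11.41°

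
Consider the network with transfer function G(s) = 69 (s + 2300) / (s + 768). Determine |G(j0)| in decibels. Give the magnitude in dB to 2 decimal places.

G(0) = 69 × 2300 / 768 = 206.64
20 log₁₀(206.64) = 46.304 dB

46.30 dB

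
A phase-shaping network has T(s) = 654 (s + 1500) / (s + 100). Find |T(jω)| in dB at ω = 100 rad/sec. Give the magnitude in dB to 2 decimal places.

76.84 dB

|j100 + 1500| = √(100² + 1500²) = 1503
|j100 + 100| = √(100² + 100²) = 141.4
|T(j100)| = 654 × 1503 / 141.4 = 6952.1
20 log₁₀(6952.1) = 76.842 dB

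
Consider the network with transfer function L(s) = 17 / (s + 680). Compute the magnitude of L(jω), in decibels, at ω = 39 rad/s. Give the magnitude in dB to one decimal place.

-32.1 dB

|j39 + 680| = √(39² + 680²) = 681.1
|L(j39)| = 17 / 681.1 = 0.024959
20 log₁₀(0.024959) = -32.06 dB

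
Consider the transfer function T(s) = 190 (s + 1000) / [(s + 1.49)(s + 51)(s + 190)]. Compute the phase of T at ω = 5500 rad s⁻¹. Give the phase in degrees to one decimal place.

∠(j5500 + 1000) = arctan(5500/1000) = 79.70°
∠(j5500 + 1.49) = arctan(5500/1.49) = 89.98°
∠(j5500 + 51) = arctan(5500/51) = 89.47°
∠(j5500 + 190) = arctan(5500/190) = 88.02°
∠T(j5500) = 79.70° − (89.98° + 89.47° + 88.02°) = -187.78°

-187.8°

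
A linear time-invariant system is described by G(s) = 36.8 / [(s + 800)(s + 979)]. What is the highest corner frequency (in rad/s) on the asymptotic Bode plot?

979 rad/s

Break frequencies occur at each pole and zero magnitude: 800 rad/s, 979 rad/s.
The highest is 979 rad/s.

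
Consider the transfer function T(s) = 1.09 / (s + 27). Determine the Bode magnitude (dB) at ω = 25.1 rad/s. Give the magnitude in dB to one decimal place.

|j25.1 + 27| = √(25.1² + 27²) = 36.86
|T(j25.1)| = 1.09 / 36.86 = 0.029568
20 log₁₀(0.029568) = -30.58 dB

-30.6 dB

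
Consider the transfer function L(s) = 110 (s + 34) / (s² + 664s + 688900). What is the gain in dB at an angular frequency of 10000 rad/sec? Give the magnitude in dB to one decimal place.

|j10000 + 34| = √(10000² + 34²) = 1e+04
|(j10000)² + 664(j10000) + 688900| = |-9.9311e+07 + j6.64e+06| = 9.953e+07
|L(j10000)| = 110 × 1e+04 / 9.953e+07 = 0.011052
20 log₁₀(0.011052) = -39.13 dB

-39.1 dB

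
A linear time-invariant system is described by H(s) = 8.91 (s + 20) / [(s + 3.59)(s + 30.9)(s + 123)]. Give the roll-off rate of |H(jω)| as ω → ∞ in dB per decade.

With 1 zero and 3 poles, the high-frequency asymptotic slope is 20 × (1 − 3) = -40 dB/decade.

-40 dB/decade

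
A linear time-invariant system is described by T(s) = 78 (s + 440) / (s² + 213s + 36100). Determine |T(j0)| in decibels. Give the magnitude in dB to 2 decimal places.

-0.44 dB

T(0) = 78 × 440 / 36100 = 0.95069
20 log₁₀(0.95069) = -0.439 dB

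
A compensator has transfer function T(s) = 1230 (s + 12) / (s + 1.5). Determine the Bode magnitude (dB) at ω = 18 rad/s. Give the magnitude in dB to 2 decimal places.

63.37 dB

|j18 + 12| = √(18² + 12²) = 21.63
|j18 + 1.5| = √(18² + 1.5²) = 18.06
|T(j18)| = 1230 × 21.63 / 18.06 = 1473.2
20 log₁₀(1473.2) = 63.365 dB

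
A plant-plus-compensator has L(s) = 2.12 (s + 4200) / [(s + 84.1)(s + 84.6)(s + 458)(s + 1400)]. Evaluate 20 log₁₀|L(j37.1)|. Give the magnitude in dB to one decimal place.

|j37.1 + 4200| = √(37.1² + 4200²) = 4200
|j37.1 + 84.1| = √(37.1² + 84.1²) = 91.92
|j37.1 + 84.6| = √(37.1² + 84.6²) = 92.38
|j37.1 + 458| = √(37.1² + 458²) = 459.5
|j37.1 + 1400| = √(37.1² + 1400²) = 1400
|L(j37.1)| = 2.12 × 4200 / (91.92 × 92.38 × 459.5 × 1400) = 1.6295e-06
20 log₁₀(1.6295e-06) = -115.76 dB

-115.8 dB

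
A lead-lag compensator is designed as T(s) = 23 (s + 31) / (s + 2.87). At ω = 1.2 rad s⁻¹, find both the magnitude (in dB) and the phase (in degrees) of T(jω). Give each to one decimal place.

|T| = 47.2 dB, ∠T = -20.5°

|j1.2 + 31| = √(1.2² + 31²) = 31.02
|j1.2 + 2.87| = √(1.2² + 2.87²) = 3.111
|T(j1.2)| = 23 × 31.02 / 3.111 = 229.38
20 log₁₀(229.38) = 47.21 dB
∠(j1.2 + 31) = arctan(1.2/31) = 2.22°
∠(j1.2 + 2.87) = arctan(1.2/2.87) = 22.69°
∠T(j1.2) = 2.22° − 22.69° = -20.47°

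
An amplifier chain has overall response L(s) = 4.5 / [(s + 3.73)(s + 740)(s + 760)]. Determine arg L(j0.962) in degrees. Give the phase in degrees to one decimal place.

∠(j0.962 + 3.73) = arctan(0.962/3.73) = 14.46°
∠(j0.962 + 740) = arctan(0.962/740) = 0.07°
∠(j0.962 + 760) = arctan(0.962/760) = 0.07°
∠L(j0.962) = − (14.46° + 0.07° + 0.07°) = -14.61°

-14.6 deg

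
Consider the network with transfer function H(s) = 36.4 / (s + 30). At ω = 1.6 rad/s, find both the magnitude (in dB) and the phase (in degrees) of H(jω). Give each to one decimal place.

|j1.6 + 30| = √(1.6² + 30²) = 30.04
|H(j1.6)| = 36.4 / 30.04 = 1.2116
20 log₁₀(1.2116) = 1.67 dB
∠(j1.6 + 30) = arctan(1.6/30) = 3.05°
∠H(j1.6) = −3.05° = -3.05°

|H| = 1.7 dB, ∠H = -3.1 deg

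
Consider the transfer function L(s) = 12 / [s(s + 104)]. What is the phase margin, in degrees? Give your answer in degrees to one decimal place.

Gain crossover: |L(jω)| = 1 at ω ≈ 0.115 rad s⁻¹.
∠L(j0.115) = −90° − arctan(0.115/104) ≈ -90.06°
PM = 180° + (-90.06°) = 89.94°

89.9 deg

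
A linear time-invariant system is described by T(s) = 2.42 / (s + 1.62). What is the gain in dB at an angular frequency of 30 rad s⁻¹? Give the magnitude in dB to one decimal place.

|j30 + 1.62| = √(30² + 1.62²) = 30.04
|T(j30)| = 2.42 / 30.04 = 0.080549
20 log₁₀(0.080549) = -21.88 dB

-21.9 dB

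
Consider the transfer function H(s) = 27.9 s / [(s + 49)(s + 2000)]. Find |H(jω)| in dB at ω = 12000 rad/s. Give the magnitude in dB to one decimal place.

|j12000| = 1.2e+04
|j12000 + 49| = √(12000² + 49²) = 1.2e+04
|j12000 + 2000| = √(12000² + 2000²) = 1.217e+04
|H(j12000)| = 27.9 × 1.2e+04 / (1.2e+04 × 1.217e+04) = 0.0022933
20 log₁₀(0.0022933) = -52.79 dB

-52.8 dB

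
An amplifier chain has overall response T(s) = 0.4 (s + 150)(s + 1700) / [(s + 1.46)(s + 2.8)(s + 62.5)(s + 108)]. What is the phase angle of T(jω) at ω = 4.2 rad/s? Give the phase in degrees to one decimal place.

∠(j4.2 + 150) = arctan(4.2/150) = 1.60°
∠(j4.2 + 1700) = arctan(4.2/1700) = 0.14°
∠(j4.2 + 1.46) = arctan(4.2/1.46) = 70.83°
∠(j4.2 + 2.8) = arctan(4.2/2.8) = 56.31°
∠(j4.2 + 62.5) = arctan(4.2/62.5) = 3.84°
∠(j4.2 + 108) = arctan(4.2/108) = 2.23°
∠T(j4.2) = 1.60° + 0.14° − (70.83° + 56.31° + 3.84° + 2.23°) = -131.47°

-131.5°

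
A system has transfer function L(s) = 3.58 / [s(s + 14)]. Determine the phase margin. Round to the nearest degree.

Gain crossover: |L(jω)| = 1 at ω ≈ 0.256 rad s⁻¹.
∠L(j0.256) = −90° − arctan(0.256/14) ≈ -91.05°
PM = 180° + (-91.05°) = 88.95°

89 deg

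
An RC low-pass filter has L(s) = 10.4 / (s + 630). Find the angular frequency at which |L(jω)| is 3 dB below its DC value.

For a single-pole low-pass, the −3 dB point is at the pole: ω = 630 rad s⁻¹.

630 rad s⁻¹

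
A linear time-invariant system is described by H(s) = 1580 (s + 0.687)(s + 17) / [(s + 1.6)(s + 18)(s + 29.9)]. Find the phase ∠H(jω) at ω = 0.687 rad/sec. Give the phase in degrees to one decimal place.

∠(j0.687 + 0.687) = arctan(0.687/0.687) = 45.00°
∠(j0.687 + 17) = arctan(0.687/17) = 2.31°
∠(j0.687 + 1.6) = arctan(0.687/1.6) = 23.24°
∠(j0.687 + 18) = arctan(0.687/18) = 2.19°
∠(j0.687 + 29.9) = arctan(0.687/29.9) = 1.32°
∠H(j0.687) = 45.00° + 2.31° − (23.24° + 2.19° + 1.32°) = 20.57°

20.6°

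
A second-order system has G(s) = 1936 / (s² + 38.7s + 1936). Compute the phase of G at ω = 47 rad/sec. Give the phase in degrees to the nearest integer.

-99°

∠[(j47)² + 38.7(j47) + 1936] = ∠[-273 + j1818.9] = 98.54°
∠G(j47) = −98.54° = -98.54°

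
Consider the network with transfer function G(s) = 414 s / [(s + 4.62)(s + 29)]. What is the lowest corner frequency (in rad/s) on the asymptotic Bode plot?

Break frequencies occur at each pole and zero magnitude: 4.62 rad/s, 29 rad/s.
The lowest is 4.62 rad/s.

4.62 rad/s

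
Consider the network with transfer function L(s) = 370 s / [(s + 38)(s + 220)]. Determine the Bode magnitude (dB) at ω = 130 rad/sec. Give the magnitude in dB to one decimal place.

2.9 dB

|j130| = 130
|j130 + 38| = √(130² + 38²) = 135.4
|j130 + 220| = √(130² + 220²) = 255.5
|L(j130)| = 370 × 130 / (135.4 × 255.5) = 1.3898
20 log₁₀(1.3898) = 2.86 dB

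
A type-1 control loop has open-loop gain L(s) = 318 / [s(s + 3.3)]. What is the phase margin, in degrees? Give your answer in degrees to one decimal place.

Gain crossover: |L(jω)| = 1 at ω ≈ 17.7 rad/sec.
∠L(j17.7) = −90° − arctan(17.7/3.3) ≈ -169.43°
PM = 180° + (-169.43°) = 10.57°

10.6°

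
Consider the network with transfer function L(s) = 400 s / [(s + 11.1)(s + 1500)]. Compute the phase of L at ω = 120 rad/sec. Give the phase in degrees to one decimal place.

0.7 deg

∠(j120) = 90.00°
∠(j120 + 11.1) = arctan(120/11.1) = 84.72°
∠(j120 + 1500) = arctan(120/1500) = 4.57°
∠L(j120) = 90.00° − (84.72° + 4.57°) = 0.71°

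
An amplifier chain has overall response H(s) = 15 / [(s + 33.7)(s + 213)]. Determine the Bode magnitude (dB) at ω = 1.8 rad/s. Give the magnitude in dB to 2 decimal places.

|j1.8 + 33.7| = √(1.8² + 33.7²) = 33.75
|j1.8 + 213| = √(1.8² + 213²) = 213
|H(j1.8)| = 15 / (33.75 × 213) = 0.0020866
20 log₁₀(0.0020866) = -53.611 dB

-53.61 dB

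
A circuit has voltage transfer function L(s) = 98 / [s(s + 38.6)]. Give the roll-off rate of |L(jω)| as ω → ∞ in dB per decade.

-40 dB/decade

With 0 zeros and 2 poles, the high-frequency asymptotic slope is 20 × (0 − 2) = -40 dB/decade.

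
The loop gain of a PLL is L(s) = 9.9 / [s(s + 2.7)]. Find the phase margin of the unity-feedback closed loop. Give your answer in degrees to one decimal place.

Gain crossover: |L(jω)| = 1 at ω ≈ 2.63 rad/s.
∠L(j2.63) = −90° − arctan(2.63/2.7) ≈ -134.22°
PM = 180° + (-134.22°) = 45.78°

45.8°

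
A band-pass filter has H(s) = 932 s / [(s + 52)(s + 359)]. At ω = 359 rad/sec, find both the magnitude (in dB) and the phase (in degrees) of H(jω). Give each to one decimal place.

|H| = 5.2 dB, ∠H = -36.8°

|j359| = 359
|j359 + 52| = √(359² + 52²) = 362.7
|j359 + 359| = √(359² + 359²) = 507.7
|H(j359)| = 932 × 359 / (362.7 × 507.7) = 1.8168
20 log₁₀(1.8168) = 5.19 dB
∠(j359) = 90.00°
∠(j359 + 52) = arctan(359/52) = 81.76°
∠(j359 + 359) = arctan(359/359) = 45.00°
∠H(j359) = 90.00° − (81.76° + 45.00°) = -36.76°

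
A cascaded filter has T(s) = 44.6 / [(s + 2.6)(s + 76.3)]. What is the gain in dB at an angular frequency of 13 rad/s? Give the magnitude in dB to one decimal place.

-27.2 dB

|j13 + 2.6| = √(13² + 2.6²) = 13.26
|j13 + 76.3| = √(13² + 76.3²) = 77.4
|T(j13)| = 44.6 / (13.26 × 77.4) = 0.043465
20 log₁₀(0.043465) = -27.24 dB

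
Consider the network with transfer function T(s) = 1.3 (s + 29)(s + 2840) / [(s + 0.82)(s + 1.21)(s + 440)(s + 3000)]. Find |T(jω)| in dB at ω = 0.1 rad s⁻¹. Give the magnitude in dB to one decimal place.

-21.8 dB

|j0.1 + 29| = √(0.1² + 29²) = 29
|j0.1 + 2840| = √(0.1² + 2840²) = 2840
|j0.1 + 0.82| = √(0.1² + 0.82²) = 0.8261
|j0.1 + 1.21| = √(0.1² + 1.21²) = 1.214
|j0.1 + 440| = √(0.1² + 440²) = 440
|j0.1 + 3000| = √(0.1² + 3000²) = 3000
|T(j0.1)| = 1.3 × 29 × 2840 / (0.8261 × 1.214 × 440 × 3000) = 0.080873
20 log₁₀(0.080873) = -21.84 dB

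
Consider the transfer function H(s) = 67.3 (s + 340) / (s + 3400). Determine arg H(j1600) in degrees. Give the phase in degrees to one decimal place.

52.8°

∠(j1600 + 340) = arctan(1600/340) = 78.00°
∠(j1600 + 3400) = arctan(1600/3400) = 25.20°
∠H(j1600) = 78.00° − 25.20° = 52.80°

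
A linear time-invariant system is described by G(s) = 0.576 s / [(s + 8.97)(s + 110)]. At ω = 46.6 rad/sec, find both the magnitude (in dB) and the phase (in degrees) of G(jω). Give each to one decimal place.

|j46.6| = 46.6
|j46.6 + 8.97| = √(46.6² + 8.97²) = 47.46
|j46.6 + 110| = √(46.6² + 110²) = 119.5
|G(j46.6)| = 0.576 × 46.6 / (47.46 × 119.5) = 0.0047346
20 log₁₀(0.0047346) = -46.49 dB
∠(j46.6) = 90.00°
∠(j46.6 + 8.97) = arctan(46.6/8.97) = 79.10°
∠(j46.6 + 110) = arctan(46.6/110) = 22.96°
∠G(j46.6) = 90.00° − (79.10° + 22.96°) = -12.06°

|G| = -46.5 dB, ∠G = -12.1°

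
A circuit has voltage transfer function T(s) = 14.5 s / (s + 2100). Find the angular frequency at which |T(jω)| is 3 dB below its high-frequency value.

2100 rad/s

For a single-pole high-pass, the −3 dB point is at the pole: ω = 2100 rad/s.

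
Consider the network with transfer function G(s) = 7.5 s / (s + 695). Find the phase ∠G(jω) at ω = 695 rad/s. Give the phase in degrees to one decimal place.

∠(j695) = 90.00°
∠(j695 + 695) = arctan(695/695) = 45.00°
∠G(j695) = 90.00° − 45.00° = 45.00°

45.0 deg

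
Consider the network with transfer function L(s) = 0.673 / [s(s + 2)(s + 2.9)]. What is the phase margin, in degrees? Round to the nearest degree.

84 deg

Gain crossover: |L(jω)| = 1 at ω ≈ 0.116 rad/s.
∠L(j0.116) = −90° − arctan(0.116/2) − arctan(0.116/2.9) ≈ -95.60°
PM = 180° + (-95.60°) = 84.40°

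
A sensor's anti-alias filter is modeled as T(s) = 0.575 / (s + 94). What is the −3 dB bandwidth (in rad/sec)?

For a single-pole low-pass, the −3 dB point is at the pole: ω = 94 rad/sec.

94 rad/sec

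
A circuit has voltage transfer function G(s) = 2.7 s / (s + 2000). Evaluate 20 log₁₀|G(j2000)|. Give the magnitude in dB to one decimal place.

5.6 dB

|j2000| = 2000
|j2000 + 2000| = √(2000² + 2000²) = 2828
|G(j2000)| = 2.7 × 2000 / 2828 = 1.9092
20 log₁₀(1.9092) = 5.62 dB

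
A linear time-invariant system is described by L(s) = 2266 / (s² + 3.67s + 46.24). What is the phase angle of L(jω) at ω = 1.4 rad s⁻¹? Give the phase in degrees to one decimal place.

-6.6°

∠[(j1.4)² + 3.67(j1.4) + 46.24] = ∠[44.28 + j5.138] = 6.62°
∠L(j1.4) = −6.62° = -6.62°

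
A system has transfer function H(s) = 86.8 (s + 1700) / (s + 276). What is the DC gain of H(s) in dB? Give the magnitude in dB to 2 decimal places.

54.56 dB

H(0) = 86.8 × 1700 / 276 = 534.64
20 log₁₀(534.64) = 54.561 dB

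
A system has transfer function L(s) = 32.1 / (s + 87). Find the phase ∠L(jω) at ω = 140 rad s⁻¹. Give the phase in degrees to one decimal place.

-58.1°

∠(j140 + 87) = arctan(140/87) = 58.14°
∠L(j140) = −58.14° = -58.14°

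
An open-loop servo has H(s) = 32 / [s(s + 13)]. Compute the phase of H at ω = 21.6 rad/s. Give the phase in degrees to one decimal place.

∠(j21.6 + 13) = arctan(21.6/13) = 58.96°
∠(j21.6) = 90.00°
∠H(j21.6) = − (58.96° + 90.00°) = -148.96°

-149.0°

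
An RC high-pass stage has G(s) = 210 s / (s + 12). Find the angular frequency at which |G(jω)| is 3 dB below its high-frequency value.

12 rad s⁻¹

For a single-pole high-pass, the −3 dB point is at the pole: ω = 12 rad s⁻¹.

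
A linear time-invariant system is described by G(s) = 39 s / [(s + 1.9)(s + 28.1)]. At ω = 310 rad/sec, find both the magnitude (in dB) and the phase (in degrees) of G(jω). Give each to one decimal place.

|j310| = 310
|j310 + 1.9| = √(310² + 1.9²) = 310
|j310 + 28.1| = √(310² + 28.1²) = 311.3
|G(j310)| = 39 × 310 / (310 × 311.3) = 0.12529
20 log₁₀(0.12529) = -18.04 dB
∠(j310) = 90.00°
∠(j310 + 1.9) = arctan(310/1.9) = 89.65°
∠(j310 + 28.1) = arctan(310/28.1) = 84.82°
∠G(j310) = 90.00° − (89.65° + 84.82°) = -84.47°

|G| = -18.0 dB, ∠G = -84.5 deg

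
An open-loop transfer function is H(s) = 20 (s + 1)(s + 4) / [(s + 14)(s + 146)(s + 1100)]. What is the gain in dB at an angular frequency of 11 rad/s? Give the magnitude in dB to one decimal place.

-60.9 dB

|j11 + 1| = √(11² + 1²) = 11.05
|j11 + 4| = √(11² + 4²) = 11.7
|j11 + 14| = √(11² + 14²) = 17.8
|j11 + 146| = √(11² + 146²) = 146.4
|j11 + 1100| = √(11² + 1100²) = 1100
|H(j11)| = 20 × 11.05 × 11.7 / (17.8 × 146.4 × 1100) = 0.00090166
20 log₁₀(0.00090166) = -60.90 dB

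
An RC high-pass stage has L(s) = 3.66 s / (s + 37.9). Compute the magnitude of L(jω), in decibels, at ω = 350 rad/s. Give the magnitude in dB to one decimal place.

11.2 dB

|j350| = 350
|j350 + 37.9| = √(350² + 37.9²) = 352
|L(j350)| = 3.66 × 350 / 352 = 3.6387
20 log₁₀(3.6387) = 11.22 dB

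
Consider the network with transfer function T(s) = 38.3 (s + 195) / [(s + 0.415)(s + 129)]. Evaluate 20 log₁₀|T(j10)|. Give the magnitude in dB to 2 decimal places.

15.23 dB

|j10 + 195| = √(10² + 195²) = 195.3
|j10 + 0.415| = √(10² + 0.415²) = 10.01
|j10 + 129| = √(10² + 129²) = 129.4
|T(j10)| = 38.3 × 195.3 / (10.01 × 129.4) = 5.7748
20 log₁₀(5.7748) = 15.231 dB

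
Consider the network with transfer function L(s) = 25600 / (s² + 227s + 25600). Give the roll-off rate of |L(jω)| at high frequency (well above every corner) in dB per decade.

With 0 zeros and 2 poles, the high-frequency asymptotic slope is 20 × (0 − 2) = -40 dB/decade.

-40 dB/decade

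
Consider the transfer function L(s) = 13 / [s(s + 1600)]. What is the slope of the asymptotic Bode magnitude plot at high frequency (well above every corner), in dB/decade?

With 0 zeros and 2 poles, the high-frequency asymptotic slope is 20 × (0 − 2) = -40 dB/decade.

-40 dB/decade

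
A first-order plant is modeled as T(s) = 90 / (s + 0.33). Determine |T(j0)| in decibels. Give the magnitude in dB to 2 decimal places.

T(0) = 90 / 0.33 = 272.73
20 log₁₀(272.73) = 48.715 dB

48.71 dB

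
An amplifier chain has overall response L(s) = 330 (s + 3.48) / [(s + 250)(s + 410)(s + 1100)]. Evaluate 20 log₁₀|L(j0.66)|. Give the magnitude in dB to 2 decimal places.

|j0.66 + 3.48| = √(0.66² + 3.48²) = 3.542
|j0.66 + 250| = √(0.66² + 250²) = 250
|j0.66 + 410| = √(0.66² + 410²) = 410
|j0.66 + 1100| = √(0.66² + 1100²) = 1100
|L(j0.66)| = 330 × 3.542 / (250 × 410 × 1100) = 1.0367e-05
20 log₁₀(1.0367e-05) = -99.687 dB

-99.69 dB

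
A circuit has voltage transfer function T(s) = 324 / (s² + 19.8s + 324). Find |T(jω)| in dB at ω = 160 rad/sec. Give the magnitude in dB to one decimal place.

|(j160)² + 19.8(j160) + 324| = |-25276 + j3168| = 2.547e+04
|T(j160)| = 324 / 2.547e+04 = 0.012719
20 log₁₀(0.012719) = -37.91 dB

-37.9 dB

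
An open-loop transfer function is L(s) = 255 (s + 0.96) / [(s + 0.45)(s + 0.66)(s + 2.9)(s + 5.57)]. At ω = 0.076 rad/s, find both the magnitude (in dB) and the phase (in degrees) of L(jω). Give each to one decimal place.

|j0.076 + 0.96| = √(0.076² + 0.96²) = 0.963
|j0.076 + 0.45| = √(0.076² + 0.45²) = 0.4564
|j0.076 + 0.66| = √(0.076² + 0.66²) = 0.6644
|j0.076 + 2.9| = √(0.076² + 2.9²) = 2.901
|j0.076 + 5.57| = √(0.076² + 5.57²) = 5.571
|L(j0.076)| = 255 × 0.963 / (0.4564 × 0.6644 × 2.901 × 5.571) = 50.119
20 log₁₀(50.119) = 34.00 dB
∠(j0.076 + 0.96) = arctan(0.076/0.96) = 4.53°
∠(j0.076 + 0.45) = arctan(0.076/0.45) = 9.59°
∠(j0.076 + 0.66) = arctan(0.076/0.66) = 6.57°
∠(j0.076 + 2.9) = arctan(0.076/2.9) = 1.50°
∠(j0.076 + 5.57) = arctan(0.076/5.57) = 0.78°
∠L(j0.076) = 4.53° − (9.59° + 6.57° + 1.50° + 0.78°) = -13.91°

|L| = 34.0 dB, ∠L = -13.9°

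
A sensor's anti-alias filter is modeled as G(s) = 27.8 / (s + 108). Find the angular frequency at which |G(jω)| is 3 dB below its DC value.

108 rad/s

For a single-pole low-pass, the −3 dB point is at the pole: ω = 108 rad/s.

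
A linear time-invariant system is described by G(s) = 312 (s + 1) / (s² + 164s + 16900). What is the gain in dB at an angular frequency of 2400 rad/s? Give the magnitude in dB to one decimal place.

-17.7 dB

|j2400 + 1| = √(2400² + 1²) = 2400
|(j2400)² + 164(j2400) + 16900| = |-5.7431e+06 + j3.936e+05| = 5.757e+06
|G(j2400)| = 312 × 2400 / 5.757e+06 = 0.13008
20 log₁₀(0.13008) = -17.72 dB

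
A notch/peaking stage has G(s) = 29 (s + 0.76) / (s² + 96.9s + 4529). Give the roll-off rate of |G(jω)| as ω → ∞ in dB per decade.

With 1 zero and 2 poles, the high-frequency asymptotic slope is 20 × (1 − 2) = -20 dB/decade.

-20 dB/decade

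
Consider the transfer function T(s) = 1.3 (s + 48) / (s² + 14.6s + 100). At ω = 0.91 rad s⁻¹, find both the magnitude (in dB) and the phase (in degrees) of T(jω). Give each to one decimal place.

|j0.91 + 48| = √(0.91² + 48²) = 48.01
|(j0.91)² + 14.6(j0.91) + 100| = |99.172 + j13.286| = 100.1
|T(j0.91)| = 1.3 × 48.01 / 100.1 = 0.62375
20 log₁₀(0.62375) = -4.10 dB
∠(j0.91 + 48) = arctan(0.91/48) = 1.09°
∠[(j0.91)² + 14.6(j0.91) + 100] = ∠[99.172 + j13.286] = 7.63°
∠T(j0.91) = 1.09° − 7.63° = -6.54°

|T| = -4.1 dB, ∠T = -6.5 deg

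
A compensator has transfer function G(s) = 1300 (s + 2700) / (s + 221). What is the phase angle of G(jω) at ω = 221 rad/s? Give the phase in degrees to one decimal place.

-40.3°

∠(j221 + 2700) = arctan(221/2700) = 4.68°
∠(j221 + 221) = arctan(221/221) = 45.00°
∠G(j221) = 4.68° − 45.00° = -40.32°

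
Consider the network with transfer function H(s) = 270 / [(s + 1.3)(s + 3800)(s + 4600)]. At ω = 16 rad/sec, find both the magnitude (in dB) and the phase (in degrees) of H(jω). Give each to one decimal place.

|H| = -120.3 dB, ∠H = -85.8°

|j16 + 1.3| = √(16² + 1.3²) = 16.05
|j16 + 3800| = √(16² + 3800²) = 3800
|j16 + 4600| = √(16² + 4600²) = 4600
|H(j16)| = 270 / (16.05 × 3800 × 4600) = 9.622e-07
20 log₁₀(9.622e-07) = -120.33 dB
∠(j16 + 1.3) = arctan(16/1.3) = 85.35°
∠(j16 + 3800) = arctan(16/3800) = 0.24°
∠(j16 + 4600) = arctan(16/4600) = 0.20°
∠H(j16) = − (85.35° + 0.24° + 0.20°) = -85.80°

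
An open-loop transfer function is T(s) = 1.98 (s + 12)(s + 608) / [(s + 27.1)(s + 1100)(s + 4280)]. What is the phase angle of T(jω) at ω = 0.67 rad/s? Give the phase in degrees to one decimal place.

∠(j0.67 + 12) = arctan(0.67/12) = 3.20°
∠(j0.67 + 608) = arctan(0.67/608) = 0.06°
∠(j0.67 + 27.1) = arctan(0.67/27.1) = 1.42°
∠(j0.67 + 1100) = arctan(0.67/1100) = 0.03°
∠(j0.67 + 4280) = arctan(0.67/4280) = 0.01°
∠T(j0.67) = 3.20° + 0.06° − (1.42° + 0.03° + 0.01°) = 1.80°

1.8°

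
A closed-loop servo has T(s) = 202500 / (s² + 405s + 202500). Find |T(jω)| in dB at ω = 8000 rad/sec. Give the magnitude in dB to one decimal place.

|(j8000)² + 405(j8000) + 202500| = |-6.3798e+07 + j3.24e+06| = 6.388e+07
|T(j8000)| = 202500 / 6.388e+07 = 0.00317
20 log₁₀(0.00317) = -49.98 dB

-50.0 dB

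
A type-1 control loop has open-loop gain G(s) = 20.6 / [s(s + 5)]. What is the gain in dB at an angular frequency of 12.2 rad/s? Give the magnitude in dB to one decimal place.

|j12.2 + 5| = √(12.2² + 5²) = 13.18
|j12.2| = 12.2
|G(j12.2)| = 20.6 / (13.18 × 12.2) = 0.12807
20 log₁₀(0.12807) = -17.85 dB

-17.9 dB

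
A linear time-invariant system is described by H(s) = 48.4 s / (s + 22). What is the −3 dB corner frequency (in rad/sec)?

For a single-pole high-pass, the −3 dB point is at the pole: ω = 22 rad/sec.

22 rad/sec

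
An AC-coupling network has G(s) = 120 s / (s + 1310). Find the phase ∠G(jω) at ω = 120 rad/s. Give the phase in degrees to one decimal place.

84.8 deg

∠(j120) = 90.00°
∠(j120 + 1310) = arctan(120/1310) = 5.23°
∠G(j120) = 90.00° − 5.23° = 84.77°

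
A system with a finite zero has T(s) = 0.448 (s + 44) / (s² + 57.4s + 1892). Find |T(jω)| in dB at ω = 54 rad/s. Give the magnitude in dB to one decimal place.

|j54 + 44| = √(54² + 44²) = 69.66
|(j54)² + 57.4(j54) + 1892| = |-1024 + j3099.6| = 3264
|T(j54)| = 0.448 × 69.66 / 3264 = 0.0095596
20 log₁₀(0.0095596) = -40.39 dB

-40.4 dB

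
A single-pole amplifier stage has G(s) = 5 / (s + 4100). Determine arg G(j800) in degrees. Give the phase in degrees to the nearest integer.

-11 deg

∠(j800 + 4100) = arctan(800/4100) = 11.04°
∠G(j800) = −11.04° = -11.04°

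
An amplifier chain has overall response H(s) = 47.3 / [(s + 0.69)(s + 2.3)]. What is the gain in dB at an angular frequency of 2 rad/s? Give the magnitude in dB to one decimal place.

17.3 dB

|j2 + 0.69| = √(2² + 0.69²) = 2.116
|j2 + 2.3| = √(2² + 2.3²) = 3.048
|H(j2)| = 47.3 / (2.116 × 3.048) = 7.3351
20 log₁₀(7.3351) = 17.31 dB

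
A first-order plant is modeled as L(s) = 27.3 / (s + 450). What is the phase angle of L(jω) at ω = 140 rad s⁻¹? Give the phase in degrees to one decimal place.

-17.3 deg

∠(j140 + 450) = arctan(140/450) = 17.28°
∠L(j140) = −17.28° = -17.28°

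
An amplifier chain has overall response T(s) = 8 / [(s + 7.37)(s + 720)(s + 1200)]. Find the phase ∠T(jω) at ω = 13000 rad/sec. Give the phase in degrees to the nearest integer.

∠(j13000 + 7.37) = arctan(13000/7.37) = 89.97°
∠(j13000 + 720) = arctan(13000/720) = 86.83°
∠(j13000 + 1200) = arctan(13000/1200) = 84.73°
∠T(j13000) = − (89.97° + 86.83° + 84.73°) = -261.52°

-262 deg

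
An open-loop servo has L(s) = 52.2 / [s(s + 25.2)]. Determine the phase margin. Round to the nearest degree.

85 deg

Gain crossover: |L(jω)| = 1 at ω ≈ 2.06 rad/s.
∠L(j2.06) = −90° − arctan(2.06/25.2) ≈ -94.68°
PM = 180° + (-94.68°) = 85.32°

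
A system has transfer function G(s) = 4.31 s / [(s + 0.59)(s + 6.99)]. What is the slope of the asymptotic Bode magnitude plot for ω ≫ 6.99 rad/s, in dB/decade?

With 1 zero and 2 poles, the high-frequency asymptotic slope is 20 × (1 − 2) = -20 dB/decade.

-20 dB/decade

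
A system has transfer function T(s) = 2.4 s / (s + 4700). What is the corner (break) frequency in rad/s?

The single real pole at s = −4700 gives a corner at ω = 4700 rad/s.

4700 rad/s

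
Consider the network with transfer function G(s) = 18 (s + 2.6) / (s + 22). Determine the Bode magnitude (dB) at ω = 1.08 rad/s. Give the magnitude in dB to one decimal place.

|j1.08 + 2.6| = √(1.08² + 2.6²) = 2.815
|j1.08 + 22| = √(1.08² + 22²) = 22.03
|G(j1.08)| = 18 × 2.815 / 22.03 = 2.3007
20 log₁₀(2.3007) = 7.24 dB

7.2 dB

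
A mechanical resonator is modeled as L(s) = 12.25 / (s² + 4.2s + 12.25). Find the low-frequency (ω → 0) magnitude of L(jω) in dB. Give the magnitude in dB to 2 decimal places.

L(0) = 12.25 / 12.25 = 1
20 log₁₀(1) = 0.000 dB

0.00 dB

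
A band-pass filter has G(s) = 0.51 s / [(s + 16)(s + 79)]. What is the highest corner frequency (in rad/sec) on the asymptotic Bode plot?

Break frequencies occur at each pole and zero magnitude: 16 rad/sec, 79 rad/sec.
The highest is 79 rad/sec.

79 rad/sec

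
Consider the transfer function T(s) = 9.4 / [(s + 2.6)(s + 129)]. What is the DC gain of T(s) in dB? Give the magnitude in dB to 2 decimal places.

-31.05 dB

T(0) = 9.4 / (2.6 × 129) = 0.028026
20 log₁₀(0.028026) = -31.049 dB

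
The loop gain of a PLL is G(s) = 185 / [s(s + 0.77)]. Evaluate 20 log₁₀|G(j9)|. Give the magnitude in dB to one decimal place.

|j9 + 0.77| = √(9² + 0.77²) = 9.033
|j9| = 9
|G(j9)| = 185 / (9.033 × 9) = 2.2756
20 log₁₀(2.2756) = 7.14 dB

7.1 dB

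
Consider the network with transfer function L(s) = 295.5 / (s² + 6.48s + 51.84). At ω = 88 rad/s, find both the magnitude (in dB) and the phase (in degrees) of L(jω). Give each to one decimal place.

|L| = -28.3 dB, ∠L = -175.8 deg

|(j88)² + 6.48(j88) + 51.84| = |-7692.2 + j570.24| = 7713
|L(j88)| = 295.5 / 7713 = 0.038311
20 log₁₀(0.038311) = -28.33 dB
∠[(j88)² + 6.48(j88) + 51.84] = ∠[-7692.2 + j570.24] = 175.76°
∠L(j88) = −175.76° = -175.76°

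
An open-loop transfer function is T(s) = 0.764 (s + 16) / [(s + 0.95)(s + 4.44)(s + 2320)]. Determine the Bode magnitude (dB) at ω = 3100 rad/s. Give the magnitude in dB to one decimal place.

-143.9 dB

|j3100 + 16| = √(3100² + 16²) = 3100
|j3100 + 0.95| = √(3100² + 0.95²) = 3100
|j3100 + 4.44| = √(3100² + 4.44²) = 3100
|j3100 + 2320| = √(3100² + 2320²) = 3872
|T(j3100)| = 0.764 × 3100 / (3100 × 3100 × 3872) = 6.365e-08
20 log₁₀(6.365e-08) = -143.92 dB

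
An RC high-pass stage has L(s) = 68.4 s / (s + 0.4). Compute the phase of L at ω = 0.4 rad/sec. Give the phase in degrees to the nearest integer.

∠(j0.4) = 90.00°
∠(j0.4 + 0.4) = arctan(0.4/0.4) = 45.00°
∠L(j0.4) = 90.00° − 45.00° = 45.00°

45°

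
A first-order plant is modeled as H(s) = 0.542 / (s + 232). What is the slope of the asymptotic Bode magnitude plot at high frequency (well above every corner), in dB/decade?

With 0 zeros and 1 pole, the high-frequency asymptotic slope is 20 × (0 − 1) = -20 dB/decade.

-20 dB/decade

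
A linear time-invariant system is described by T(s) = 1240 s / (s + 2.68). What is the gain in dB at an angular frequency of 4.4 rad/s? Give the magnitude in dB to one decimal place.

60.5 dB

|j4.4| = 4.4
|j4.4 + 2.68| = √(4.4² + 2.68²) = 5.152
|T(j4.4)| = 1240 × 4.4 / 5.152 = 1059
20 log₁₀(1059) = 60.50 dB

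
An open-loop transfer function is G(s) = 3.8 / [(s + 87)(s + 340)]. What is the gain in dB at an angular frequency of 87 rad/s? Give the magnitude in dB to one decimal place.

|j87 + 87| = √(87² + 87²) = 123
|j87 + 340| = √(87² + 340²) = 351
|G(j87)| = 3.8 / (123 × 351) = 8.8003e-05
20 log₁₀(8.8003e-05) = -81.11 dB

-81.1 dB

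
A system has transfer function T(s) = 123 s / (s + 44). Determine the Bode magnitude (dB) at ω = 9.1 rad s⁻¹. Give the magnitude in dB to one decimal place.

27.9 dB

|j9.1| = 9.1
|j9.1 + 44| = √(9.1² + 44²) = 44.93
|T(j9.1)| = 123 × 9.1 / 44.93 = 24.911
20 log₁₀(24.911) = 27.93 dB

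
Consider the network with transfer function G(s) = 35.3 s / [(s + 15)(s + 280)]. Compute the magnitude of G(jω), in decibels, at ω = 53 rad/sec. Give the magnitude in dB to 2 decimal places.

-18.48 dB

|j53| = 53
|j53 + 15| = √(53² + 15²) = 55.08
|j53 + 280| = √(53² + 280²) = 285
|G(j53)| = 35.3 × 53 / (55.08 × 285) = 0.11919
20 log₁₀(0.11919) = -18.475 dB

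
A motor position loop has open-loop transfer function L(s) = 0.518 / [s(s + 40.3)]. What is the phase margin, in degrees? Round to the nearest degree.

Gain crossover: |L(jω)| = 1 at ω ≈ 0.0129 rad/s.
∠L(j0.0129) = −90° − arctan(0.0129/40.3) ≈ -90.02°
PM = 180° + (-90.02°) = 89.98°

90 deg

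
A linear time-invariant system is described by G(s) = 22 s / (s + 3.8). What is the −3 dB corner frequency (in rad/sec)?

For a single-pole high-pass, the −3 dB point is at the pole: ω = 3.8 rad/sec.

3.8 rad/sec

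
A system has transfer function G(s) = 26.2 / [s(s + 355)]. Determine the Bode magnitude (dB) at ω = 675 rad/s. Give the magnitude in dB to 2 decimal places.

|j675 + 355| = √(675² + 355²) = 762.7
|j675| = 675
|G(j675)| = 26.2 / (762.7 × 675) = 5.0894e-05
20 log₁₀(5.0894e-05) = -85.867 dB

-85.87 dB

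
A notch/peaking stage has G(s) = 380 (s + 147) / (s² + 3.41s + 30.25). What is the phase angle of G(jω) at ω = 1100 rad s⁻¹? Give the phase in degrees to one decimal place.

∠(j1100 + 147) = arctan(1100/147) = 82.39°
∠[(j1100)² + 3.41(j1100) + 30.25] = ∠[-1.21e+06 + j3751] = 179.82°
∠G(j1100) = 82.39° − 179.82° = -97.43°

-97.4°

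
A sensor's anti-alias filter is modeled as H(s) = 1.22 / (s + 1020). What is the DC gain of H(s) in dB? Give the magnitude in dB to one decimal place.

H(0) = 1.22 / 1020 = 0.0011961
20 log₁₀(0.0011961) = -58.44 dB

-58.4 dB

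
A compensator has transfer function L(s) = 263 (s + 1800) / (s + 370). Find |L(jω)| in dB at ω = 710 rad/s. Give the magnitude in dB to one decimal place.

56.1 dB

|j710 + 1800| = √(710² + 1800²) = 1935
|j710 + 370| = √(710² + 370²) = 800.6
|L(j710)| = 263 × 1935 / 800.6 = 635.62
20 log₁₀(635.62) = 56.06 dB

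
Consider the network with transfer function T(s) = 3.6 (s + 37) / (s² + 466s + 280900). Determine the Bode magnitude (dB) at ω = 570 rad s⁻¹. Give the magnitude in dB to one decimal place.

-42.3 dB

|j570 + 37| = √(570² + 37²) = 571.2
|(j570)² + 466(j570) + 280900| = |-44000 + j2.6562e+05| = 2.692e+05
|T(j570)| = 3.6 × 571.2 / 2.692e+05 = 0.0076375
20 log₁₀(0.0076375) = -42.34 dB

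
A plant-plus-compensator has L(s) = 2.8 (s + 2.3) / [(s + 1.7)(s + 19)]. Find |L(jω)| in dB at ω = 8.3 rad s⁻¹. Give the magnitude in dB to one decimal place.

-17.2 dB

|j8.3 + 2.3| = √(8.3² + 2.3²) = 8.613
|j8.3 + 1.7| = √(8.3² + 1.7²) = 8.472
|j8.3 + 19| = √(8.3² + 19²) = 20.73
|L(j8.3)| = 2.8 × 8.613 / (8.472 × 20.73) = 0.13728
20 log₁₀(0.13728) = -17.25 dB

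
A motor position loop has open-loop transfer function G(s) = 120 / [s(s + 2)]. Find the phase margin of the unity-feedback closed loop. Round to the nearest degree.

10 deg

Gain crossover: |G(jω)| = 1 at ω ≈ 10.9 rad/sec.
∠G(j10.9) = −90° − arctan(10.9/2) ≈ -169.57°
PM = 180° + (-169.57°) = 10.43°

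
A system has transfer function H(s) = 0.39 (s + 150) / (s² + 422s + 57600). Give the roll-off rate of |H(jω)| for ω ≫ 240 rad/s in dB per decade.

With 1 zero and 2 poles, the high-frequency asymptotic slope is 20 × (1 − 2) = -20 dB/decade.

-20 dB/decade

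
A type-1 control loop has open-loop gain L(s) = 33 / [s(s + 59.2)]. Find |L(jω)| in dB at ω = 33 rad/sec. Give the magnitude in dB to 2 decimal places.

|j33 + 59.2| = √(33² + 59.2²) = 67.78
|j33| = 33
|L(j33)| = 33 / (67.78 × 33) = 0.014754
20 log₁₀(0.014754) = -36.622 dB

-36.62 dB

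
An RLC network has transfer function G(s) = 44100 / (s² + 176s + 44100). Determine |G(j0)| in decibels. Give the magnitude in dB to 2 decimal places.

0.00 dB

G(0) = 44100 / 44100 = 1
20 log₁₀(1) = 0.000 dB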